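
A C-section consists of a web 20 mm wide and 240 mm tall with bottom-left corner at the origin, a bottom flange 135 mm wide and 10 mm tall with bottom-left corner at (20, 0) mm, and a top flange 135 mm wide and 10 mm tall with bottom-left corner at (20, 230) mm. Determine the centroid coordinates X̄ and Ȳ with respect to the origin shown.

X̄ = 37.90 mm, Ȳ = 120.00 mm

web: A = 20 × 240 = 4800.00, centroid at (10.00, 120.00).
bottom flange: A = 135 × 10 = 1350.00, centroid at (87.50, 5.00).
top flange: A = 135 × 10 = 1350.00, centroid at (87.50, 235.00).
ΣA = 7500.00 mm², ΣAX̄ = 284250.00 mm³, ΣAȲ = 900000.00 mm³.
X̄ = 284250.00/7500.00 = 37.90 mm; Ȳ = 900000.00/7500.00 = 120.00 mm.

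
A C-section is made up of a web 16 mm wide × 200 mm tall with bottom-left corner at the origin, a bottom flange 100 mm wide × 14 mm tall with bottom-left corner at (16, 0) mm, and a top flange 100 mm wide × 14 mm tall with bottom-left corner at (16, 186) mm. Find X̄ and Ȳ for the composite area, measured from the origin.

web: A = 16 × 200 = 3200.00, centroid at (8.00, 100.00).
bottom flange: A = 100 × 14 = 1400.00, centroid at (66.00, 7.00).
top flange: A = 100 × 14 = 1400.00, centroid at (66.00, 193.00).
ΣA = 6000.00 mm²
ΣAX̄ = (3200.00)(8.00) + (1400.00)(66.00) + (1400.00)(66.00) = 210400.00 mm³
ΣAȲ = (3200.00)(100.00) + (1400.00)(7.00) + (1400.00)(193.00) = 600000.00 mm³
X̄ = 210400.00 / 6000.00 = 35.07 mm
Ȳ = 600000.00 / 6000.00 = 100.00 mm

X̄ = 35.07 mm, Ȳ = 100.00 mm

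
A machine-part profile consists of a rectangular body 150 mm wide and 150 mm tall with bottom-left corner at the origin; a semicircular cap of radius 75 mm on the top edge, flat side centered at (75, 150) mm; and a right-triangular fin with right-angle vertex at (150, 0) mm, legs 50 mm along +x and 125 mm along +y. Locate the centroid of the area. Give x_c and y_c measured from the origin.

Part | A | x̄ᵢ | ȳᵢ | A·x̄ᵢ | A·ȳᵢ
rectangular body | 22500.00 | 75.00 | 75.00 | 1687500.00 | 1687500.00
semicircular top | 8835.73 | 75.00 | 181.83 | 662679.70 | 1606609.40
triangular fin | 3125.00 | 166.67 | 41.67 | 520833.33 | 130208.33
Σ | 34460.73 |  |  | 2871013.03 | 3424317.73
x_c = 2871013.03 / 34460.73 = 83.31 mm
y_c = 3424317.73 / 34460.73 = 99.37 mm

x_c = 83.31 mm, y_c = 99.37 mm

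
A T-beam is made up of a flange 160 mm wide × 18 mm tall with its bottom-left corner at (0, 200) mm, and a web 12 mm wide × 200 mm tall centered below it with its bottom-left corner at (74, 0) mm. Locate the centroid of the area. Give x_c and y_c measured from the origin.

x_c = 80.00 mm, y_c = 159.45 mm

Part | A | x̄ᵢ | ȳᵢ | A·x̄ᵢ | A·ȳᵢ
web | 2400.00 | 80.00 | 100.00 | 192000.00 | 240000.00
flange | 2880.00 | 80.00 | 209.00 | 230400.00 | 601920.00
Σ | 5280.00 |  |  | 422400.00 | 841920.00
x_c = 422400.00 / 5280.00 = 80.00 mm
y_c = 841920.00 / 5280.00 = 159.45 mm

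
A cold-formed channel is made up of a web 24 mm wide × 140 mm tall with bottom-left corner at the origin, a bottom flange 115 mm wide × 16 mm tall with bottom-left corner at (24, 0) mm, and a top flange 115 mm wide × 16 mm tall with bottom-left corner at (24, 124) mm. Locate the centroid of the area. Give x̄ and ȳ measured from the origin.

x̄ = 48.33 mm, ȳ = 70.00 mm

web: A = 24 × 140 = 3360.00, centroid at (12.00, 70.00).
bottom flange: A = 115 × 16 = 1840.00, centroid at (81.50, 8.00).
top flange: A = 115 × 16 = 1840.00, centroid at (81.50, 132.00).
ΣA = 7040.00 mm²
ΣAx̄ = (3360.00)(12.00) + (1840.00)(81.50) + (1840.00)(81.50) = 340240.00 mm³
ΣAȳ = (3360.00)(70.00) + (1840.00)(8.00) + (1840.00)(132.00) = 492800.00 mm³
x̄ = 340240.00 / 7040.00 = 48.33 mm
ȳ = 492800.00 / 7040.00 = 70.00 mm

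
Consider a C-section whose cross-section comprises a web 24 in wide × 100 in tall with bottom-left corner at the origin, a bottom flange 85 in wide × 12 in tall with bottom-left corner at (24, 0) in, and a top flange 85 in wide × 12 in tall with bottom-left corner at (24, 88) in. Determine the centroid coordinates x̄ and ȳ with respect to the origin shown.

x̄ = 37.04 in, ȳ = 50.00 in

Part | A | x̄ᵢ | ȳᵢ | A·x̄ᵢ | A·ȳᵢ
web | 2400.00 | 12.00 | 50.00 | 28800.00 | 120000.00
bottom flange | 1020.00 | 66.50 | 6.00 | 67830.00 | 6120.00
top flange | 1020.00 | 66.50 | 94.00 | 67830.00 | 95880.00
Σ | 4440.00 |  |  | 164460.00 | 222000.00
x̄ = 164460.00 / 4440.00 = 37.04 in
ȳ = 222000.00 / 4440.00 = 50.00 in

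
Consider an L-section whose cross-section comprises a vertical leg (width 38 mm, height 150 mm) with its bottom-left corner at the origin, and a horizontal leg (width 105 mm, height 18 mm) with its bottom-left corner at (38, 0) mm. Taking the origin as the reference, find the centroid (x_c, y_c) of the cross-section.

Part | A | x̄ᵢ | ȳᵢ | A·x̄ᵢ | A·ȳᵢ
vertical leg | 5700.00 | 19.00 | 75.00 | 108300.00 | 427500.00
horizontal leg | 1890.00 | 90.50 | 9.00 | 171045.00 | 17010.00
Σ | 7590.00 |  |  | 279345.00 | 444510.00
x_c = 279345.00 / 7590.00 = 36.80 mm
y_c = 444510.00 / 7590.00 = 58.57 mm

x_c = 36.80 mm, y_c = 58.57 mm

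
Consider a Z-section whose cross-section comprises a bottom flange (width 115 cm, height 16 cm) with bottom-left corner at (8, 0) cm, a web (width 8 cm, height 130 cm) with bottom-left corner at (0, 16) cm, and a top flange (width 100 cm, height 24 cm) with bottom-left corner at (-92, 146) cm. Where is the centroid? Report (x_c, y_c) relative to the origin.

x_c = 4.52 cm, y_c = 90.56 cm

bottom flange: A = 115 × 16 = 1840.00, centroid at (65.50, 8.00).
web: A = 8 × 130 = 1040.00, centroid at (4.00, 81.00).
top flange: A = 100 × 24 = 2400.00, centroid at (-42.00, 158.00).
ΣA = 5280.00 cm²
ΣAx_c = (1840.00)(65.50) + (1040.00)(4.00) + (2400.00)(-42.00) = 23880.00 cm³
ΣAy_c = (1840.00)(8.00) + (1040.00)(81.00) + (2400.00)(158.00) = 478160.00 cm³
x_c = 23880.00 / 5280.00 = 4.52 cm
y_c = 478160.00 / 5280.00 = 90.56 cm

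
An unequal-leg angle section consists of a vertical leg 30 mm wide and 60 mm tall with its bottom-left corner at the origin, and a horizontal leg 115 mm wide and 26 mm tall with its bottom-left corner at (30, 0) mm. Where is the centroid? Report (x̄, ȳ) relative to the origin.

vertical leg: A = 30 × 60 = 1800.00, centroid at (15.00, 30.00).
horizontal leg: A = 115 × 26 = 2990.00, centroid at (87.50, 13.00).
ΣA = 4790.00 mm²
ΣAx̄ = (1800.00)(15.00) + (2990.00)(87.50) = 288625.00 mm³
ΣAȳ = (1800.00)(30.00) + (2990.00)(13.00) = 92870.00 mm³
x̄ = 288625.00 / 4790.00 = 60.26 mm
ȳ = 92870.00 / 4790.00 = 19.39 mm

x̄ = 60.26 mm, ȳ = 19.39 mm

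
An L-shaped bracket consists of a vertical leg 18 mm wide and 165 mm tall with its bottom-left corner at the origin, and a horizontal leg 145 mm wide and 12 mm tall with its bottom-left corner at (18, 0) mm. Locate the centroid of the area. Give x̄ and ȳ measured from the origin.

x̄ = 39.11 mm, ȳ = 54.24 mm

Part | A | x̄ᵢ | ȳᵢ | A·x̄ᵢ | A·ȳᵢ
vertical leg | 2970.00 | 9.00 | 82.50 | 26730.00 | 245025.00
horizontal leg | 1740.00 | 90.50 | 6.00 | 157470.00 | 10440.00
Σ | 4710.00 |  |  | 184200.00 | 255465.00
x̄ = 184200.00 / 4710.00 = 39.11 mm
ȳ = 255465.00 / 4710.00 = 54.24 mm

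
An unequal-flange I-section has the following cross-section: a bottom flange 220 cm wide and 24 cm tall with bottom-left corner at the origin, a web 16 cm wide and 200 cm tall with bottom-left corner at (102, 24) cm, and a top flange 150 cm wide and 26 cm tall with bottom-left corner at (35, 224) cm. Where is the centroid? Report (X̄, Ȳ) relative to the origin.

X̄ = 110.00 cm, Ȳ = 111.83 cm

bottom flange: A = 220 × 24 = 5280.00, centroid at (110.00, 12.00).
web: A = 16 × 200 = 3200.00, centroid at (110.00, 124.00).
top flange: A = 150 × 26 = 3900.00, centroid at (110.00, 237.00).
ΣA = 12380.00 cm², ΣAX̄ = 1361800.00 cm³, ΣAȲ = 1384460.00 cm³.
X̄ = 1361800.00/12380.00 = 110.00 cm; Ȳ = 1384460.00/12380.00 = 111.83 cm.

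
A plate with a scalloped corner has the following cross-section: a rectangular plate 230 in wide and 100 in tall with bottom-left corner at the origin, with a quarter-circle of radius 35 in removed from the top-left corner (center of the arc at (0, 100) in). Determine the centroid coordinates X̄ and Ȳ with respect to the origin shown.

X̄ = 119.37 in, Ȳ = 48.47 in

plate: A = 230 × 100 = 23000.00, centroid at (115.00, 50.00).
removed quarter-circle: A = −¼π·35² = -962.11, centroid at (14.85, 85.15).
ΣA = 22037.89 in², ΣAX̄ = 2630708.33 in³, ΣAȲ = 1068080.39 in³.
X̄ = 2630708.33/22037.89 = 119.37 in; Ȳ = 1068080.39/22037.89 = 48.47 in.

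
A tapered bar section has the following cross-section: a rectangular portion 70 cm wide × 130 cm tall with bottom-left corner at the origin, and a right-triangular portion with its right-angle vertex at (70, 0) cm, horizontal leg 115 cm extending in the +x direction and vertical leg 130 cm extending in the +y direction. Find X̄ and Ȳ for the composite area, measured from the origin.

Part | A | x̄ᵢ | ȳᵢ | A·x̄ᵢ | A·ȳᵢ
rectangular portion | 9100.00 | 35.00 | 65.00 | 318500.00 | 591500.00
triangular portion | 7475.00 | 108.33 | 43.33 | 809791.67 | 323916.67
Σ | 16575.00 |  |  | 1128291.67 | 915416.67
X̄ = 1128291.67 / 16575.00 = 68.07 cm
Ȳ = 915416.67 / 16575.00 = 55.23 cm

X̄ = 68.07 cm, Ȳ = 55.23 cm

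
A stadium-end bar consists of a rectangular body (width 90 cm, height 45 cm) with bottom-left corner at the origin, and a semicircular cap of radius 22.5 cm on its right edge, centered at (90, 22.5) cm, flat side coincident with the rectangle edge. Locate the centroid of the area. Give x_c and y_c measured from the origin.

rectangular body: A = 90 × 45 = 4050.00, centroid at (45.00, 22.50).
semicircular end: A = ½π·22.5² = 795.22, centroid at (99.55, 22.50).
ΣA = 4845.22 cm², ΣAx_c = 261413.16 cm³, ΣAy_c = 109017.35 cm³.
x_c = 261413.16/4845.22 = 53.95 cm; y_c = 109017.35/4845.22 = 22.50 cm.

x_c = 53.95 cm, y_c = 22.50 cm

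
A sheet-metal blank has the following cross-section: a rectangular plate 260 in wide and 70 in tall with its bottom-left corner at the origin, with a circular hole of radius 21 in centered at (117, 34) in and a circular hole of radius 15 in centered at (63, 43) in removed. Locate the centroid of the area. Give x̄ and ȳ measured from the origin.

plate: A = 260 × 70 = 18200.00, centroid at (130.00, 35.00).
hole 1: A = −π·21² = -1385.44, centroid at (117.00, 34.00).
hole 2: A = −π·15² = -706.86, centroid at (63.00, 43.00).
ΣA = 16107.70 in², ΣAx̄ = 2159371.17 in³, ΣAȳ = 559500.05 in³.
x̄ = 2159371.17/16107.70 = 134.06 in; ȳ = 559500.05/16107.70 = 34.73 in.

x̄ = 134.06 in, ȳ = 34.73 in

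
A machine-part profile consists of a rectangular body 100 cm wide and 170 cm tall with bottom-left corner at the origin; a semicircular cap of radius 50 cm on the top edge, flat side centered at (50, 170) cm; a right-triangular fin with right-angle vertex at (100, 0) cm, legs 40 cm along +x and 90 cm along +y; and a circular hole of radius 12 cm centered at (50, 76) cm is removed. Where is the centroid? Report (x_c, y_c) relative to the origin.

rectangular body: A = 100 × 170 = 17000.00, centroid at (50.00, 85.00).
semicircular top: A = ½π·50² = 3926.99, centroid at (50.00, 191.22).
triangular fin: A = ½·40·90 = 1800.00, centroid at (113.33, 30.00).
hole: A = −π·12² = -452.39, centroid at (50.00, 76.00).
ΣA = 22274.60 cm², ΣAx_c = 1227730.07 cm³, ΣAy_c = 2215540.18 cm³.
x_c = 1227730.07/22274.60 = 55.12 cm; y_c = 2215540.18/22274.60 = 99.46 cm.

x_c = 55.12 cm, y_c = 99.46 cm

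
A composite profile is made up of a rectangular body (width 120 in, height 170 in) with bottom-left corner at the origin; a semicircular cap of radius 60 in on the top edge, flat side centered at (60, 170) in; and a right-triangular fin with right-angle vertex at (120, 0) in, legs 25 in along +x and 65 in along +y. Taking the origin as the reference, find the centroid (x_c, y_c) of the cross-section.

Part | A | x̄ᵢ | ȳᵢ | A·x̄ᵢ | A·ȳᵢ
rectangular body | 20400.00 | 60.00 | 85.00 | 1224000.00 | 1734000.00
semicircular top | 5654.87 | 60.00 | 195.46 | 339292.01 | 1105327.35
triangular fin | 812.50 | 128.33 | 21.67 | 104270.83 | 17604.17
Σ | 26867.37 |  |  | 1667562.84 | 2856931.52
x_c = 1667562.84 / 26867.37 = 62.07 in
y_c = 2856931.52 / 26867.37 = 106.33 in

x_c = 62.07 in, y_c = 106.33 in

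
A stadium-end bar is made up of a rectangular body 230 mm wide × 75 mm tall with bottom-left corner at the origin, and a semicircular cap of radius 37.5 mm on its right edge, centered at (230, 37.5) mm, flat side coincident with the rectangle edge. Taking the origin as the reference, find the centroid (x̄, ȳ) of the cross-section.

rectangular body: A = 230 × 75 = 17250.00, centroid at (115.00, 37.50).
semicircular end: A = ½π·37.5² = 2208.93, centroid at (245.92, 37.50).
ΣA = 19458.93 mm²
ΣAx̄ = (17250.00)(115.00) + (2208.93)(245.92) = 2526960.69 mm³
ΣAȳ = (17250.00)(37.50) + (2208.93)(37.50) = 729709.96 mm³
x̄ = 2526960.69 / 19458.93 = 129.86 mm
ȳ = 729709.96 / 19458.93 = 37.50 mm

x̄ = 129.86 mm, ȳ = 37.50 mm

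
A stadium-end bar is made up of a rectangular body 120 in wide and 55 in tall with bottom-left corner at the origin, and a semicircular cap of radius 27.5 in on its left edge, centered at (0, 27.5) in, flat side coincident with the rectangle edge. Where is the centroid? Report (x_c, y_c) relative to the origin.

x_c = 49.07 in, y_c = 27.50 in

Part | A | x̄ᵢ | ȳᵢ | A·x̄ᵢ | A·ȳᵢ
rectangular body | 6600.00 | 60.00 | 27.50 | 396000.00 | 181500.00
semicircular end | 1187.91 | -11.67 | 27.50 | -13864.58 | 32667.65
Σ | 7787.91 |  |  | 382135.42 | 214167.65
x_c = 382135.42 / 7787.91 = 49.07 in
y_c = 214167.65 / 7787.91 = 27.50 in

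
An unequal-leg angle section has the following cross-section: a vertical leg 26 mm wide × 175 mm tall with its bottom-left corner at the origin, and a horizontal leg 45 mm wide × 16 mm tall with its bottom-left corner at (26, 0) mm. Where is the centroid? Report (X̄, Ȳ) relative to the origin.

vertical leg: A = 26 × 175 = 4550.00, centroid at (13.00, 87.50).
horizontal leg: A = 45 × 16 = 720.00, centroid at (48.50, 8.00).
ΣA = 5270.00 mm², ΣAX̄ = 94070.00 mm³, ΣAȲ = 403885.00 mm³.
X̄ = 94070.00/5270.00 = 17.85 mm; Ȳ = 403885.00/5270.00 = 76.64 mm.

X̄ = 17.85 mm, Ȳ = 76.64 mm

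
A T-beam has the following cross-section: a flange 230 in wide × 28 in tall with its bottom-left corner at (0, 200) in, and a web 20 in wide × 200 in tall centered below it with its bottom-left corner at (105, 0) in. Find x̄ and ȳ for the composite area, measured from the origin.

web: A = 20 × 200 = 4000.00, centroid at (115.00, 100.00).
flange: A = 230 × 28 = 6440.00, centroid at (115.00, 214.00).
ΣA = 10440.00 in², ΣAx̄ = 1200600.00 in³, ΣAȳ = 1778160.00 in³.
x̄ = 1200600.00/10440.00 = 115.00 in; ȳ = 1778160.00/10440.00 = 170.32 in.

x̄ = 115.00 in, ȳ = 170.32 in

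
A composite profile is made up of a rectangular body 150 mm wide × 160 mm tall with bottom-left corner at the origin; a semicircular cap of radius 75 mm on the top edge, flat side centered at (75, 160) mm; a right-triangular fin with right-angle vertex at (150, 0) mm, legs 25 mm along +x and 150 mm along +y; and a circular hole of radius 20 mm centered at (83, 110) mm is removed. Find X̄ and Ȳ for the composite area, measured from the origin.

X̄ = 79.37 mm, Ȳ = 106.73 mm

rectangular body: A = 150 × 160 = 24000.00, centroid at (75.00, 80.00).
semicircular top: A = ½π·75² = 8835.73, centroid at (75.00, 191.83).
triangular fin: A = ½·25·150 = 1875.00, centroid at (158.33, 50.00).
hole: A = −π·20² = -1256.64, centroid at (83.00, 110.00).
ΣA = 33454.09 mm²
ΣAX̄ = (24000.00)(75.00) + (8835.73)(75.00) + (1875.00)(158.33) + (-1256.64)(83.00) = 2655253.82 mm³
ΣAȲ = (24000.00)(80.00) + (8835.73)(191.83) + (1875.00)(50.00) + (-1256.64)(110.00) = 3570486.62 mm³
X̄ = 2655253.82 / 33454.09 = 79.37 mm
Ȳ = 3570486.62 / 33454.09 = 106.73 mm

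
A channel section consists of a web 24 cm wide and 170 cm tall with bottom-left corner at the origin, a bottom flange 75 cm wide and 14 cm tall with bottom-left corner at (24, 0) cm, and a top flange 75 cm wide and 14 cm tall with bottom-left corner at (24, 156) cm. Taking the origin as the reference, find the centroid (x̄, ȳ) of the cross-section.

x̄ = 28.82 cm, ȳ = 85.00 cm

web: A = 24 × 170 = 4080.00, centroid at (12.00, 85.00).
bottom flange: A = 75 × 14 = 1050.00, centroid at (61.50, 7.00).
top flange: A = 75 × 14 = 1050.00, centroid at (61.50, 163.00).
ΣA = 6180.00 cm²
ΣAx̄ = (4080.00)(12.00) + (1050.00)(61.50) + (1050.00)(61.50) = 178110.00 cm³
ΣAȳ = (4080.00)(85.00) + (1050.00)(7.00) + (1050.00)(163.00) = 525300.00 cm³
x̄ = 178110.00 / 6180.00 = 28.82 cm
ȳ = 525300.00 / 6180.00 = 85.00 cm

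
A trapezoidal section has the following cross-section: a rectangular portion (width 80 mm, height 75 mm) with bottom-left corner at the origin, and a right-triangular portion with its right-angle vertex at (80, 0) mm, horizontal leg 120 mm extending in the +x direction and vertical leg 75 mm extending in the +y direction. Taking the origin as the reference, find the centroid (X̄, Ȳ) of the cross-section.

rectangular portion: A = 80 × 75 = 6000.00, centroid at (40.00, 37.50).
triangular portion: A = ½·120·75 = 4500.00, centroid at (120.00, 25.00).
ΣA = 10500.00 mm²
ΣAX̄ = (6000.00)(40.00) + (4500.00)(120.00) = 780000.00 mm³
ΣAȲ = (6000.00)(37.50) + (4500.00)(25.00) = 337500.00 mm³
X̄ = 780000.00 / 10500.00 = 74.29 mm
Ȳ = 337500.00 / 10500.00 = 32.14 mm

X̄ = 74.29 mm, Ȳ = 32.14 mm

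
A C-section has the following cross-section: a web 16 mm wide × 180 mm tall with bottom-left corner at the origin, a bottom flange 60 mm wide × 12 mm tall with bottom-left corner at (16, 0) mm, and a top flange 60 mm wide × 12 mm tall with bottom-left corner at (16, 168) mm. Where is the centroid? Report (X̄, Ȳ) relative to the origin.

X̄ = 20.67 mm, Ȳ = 90.00 mm

web: A = 16 × 180 = 2880.00, centroid at (8.00, 90.00).
bottom flange: A = 60 × 12 = 720.00, centroid at (46.00, 6.00).
top flange: A = 60 × 12 = 720.00, centroid at (46.00, 174.00).
ΣA = 4320.00 mm²
ΣAX̄ = (2880.00)(8.00) + (720.00)(46.00) + (720.00)(46.00) = 89280.00 mm³
ΣAȲ = (2880.00)(90.00) + (720.00)(6.00) + (720.00)(174.00) = 388800.00 mm³
X̄ = 89280.00 / 4320.00 = 20.67 mm
Ȳ = 388800.00 / 4320.00 = 90.00 mm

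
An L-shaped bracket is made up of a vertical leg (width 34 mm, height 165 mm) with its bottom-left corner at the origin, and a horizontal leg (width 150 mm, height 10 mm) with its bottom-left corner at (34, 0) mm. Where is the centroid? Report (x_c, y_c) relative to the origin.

x_c = 36.41 mm, y_c = 66.15 mm

Part | A | x̄ᵢ | ȳᵢ | A·x̄ᵢ | A·ȳᵢ
vertical leg | 5610.00 | 17.00 | 82.50 | 95370.00 | 462825.00
horizontal leg | 1500.00 | 109.00 | 5.00 | 163500.00 | 7500.00
Σ | 7110.00 |  |  | 258870.00 | 470325.00
x_c = 258870.00 / 7110.00 = 36.41 mm
y_c = 470325.00 / 7110.00 = 66.15 mm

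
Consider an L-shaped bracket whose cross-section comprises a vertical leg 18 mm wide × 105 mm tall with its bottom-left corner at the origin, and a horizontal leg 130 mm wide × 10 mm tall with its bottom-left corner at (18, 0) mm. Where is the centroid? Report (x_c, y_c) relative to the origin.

x_c = 39.16 mm, y_c = 33.14 mm

vertical leg: A = 18 × 105 = 1890.00, centroid at (9.00, 52.50).
horizontal leg: A = 130 × 10 = 1300.00, centroid at (83.00, 5.00).
ΣA = 3190.00 mm², ΣAx_c = 124910.00 mm³, ΣAy_c = 105725.00 mm³.
x_c = 124910.00/3190.00 = 39.16 mm; y_c = 105725.00/3190.00 = 33.14 mm.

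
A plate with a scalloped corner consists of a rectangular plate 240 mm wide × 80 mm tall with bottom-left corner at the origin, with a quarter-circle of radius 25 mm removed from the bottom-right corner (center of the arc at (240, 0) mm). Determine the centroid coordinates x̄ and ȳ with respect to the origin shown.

plate: A = 240 × 80 = 19200.00, centroid at (120.00, 40.00).
removed quarter-circle: A = −¼π·25² = -490.87, centroid at (229.39, 10.61).
ΣA = 18709.13 mm², ΣAx̄ = 2191398.61 mm³, ΣAȳ = 762791.67 mm³.
x̄ = 2191398.61/18709.13 = 117.13 mm; ȳ = 762791.67/18709.13 = 40.77 mm.

x̄ = 117.13 mm, ȳ = 40.77 mm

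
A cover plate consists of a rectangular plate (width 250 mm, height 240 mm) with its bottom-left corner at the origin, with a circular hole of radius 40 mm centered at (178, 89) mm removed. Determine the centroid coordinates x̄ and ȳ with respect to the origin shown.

x̄ = 120.15 mm, ȳ = 122.83 mm

Part | A | x̄ᵢ | ȳᵢ | A·x̄ᵢ | A·ȳᵢ
plate | 60000.00 | 125.00 | 120.00 | 7500000.00 | 7200000.00
hole | -5026.55 | 178.00 | 89.00 | -894725.59 | -447362.79
Σ | 54973.45 |  |  | 6605274.41 | 6752637.21
x̄ = 6605274.41 / 54973.45 = 120.15 mm
ȳ = 6752637.21 / 54973.45 = 122.83 mm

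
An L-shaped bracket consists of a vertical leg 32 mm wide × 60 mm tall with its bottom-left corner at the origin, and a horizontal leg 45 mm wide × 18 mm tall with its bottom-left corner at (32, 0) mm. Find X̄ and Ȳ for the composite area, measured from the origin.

X̄ = 27.42 mm, Ȳ = 23.77 mm

vertical leg: A = 32 × 60 = 1920.00, centroid at (16.00, 30.00).
horizontal leg: A = 45 × 18 = 810.00, centroid at (54.50, 9.00).
ΣA = 2730.00 mm²
ΣAX̄ = (1920.00)(16.00) + (810.00)(54.50) = 74865.00 mm³
ΣAȲ = (1920.00)(30.00) + (810.00)(9.00) = 64890.00 mm³
X̄ = 74865.00 / 2730.00 = 27.42 mm
Ȳ = 64890.00 / 2730.00 = 23.77 mm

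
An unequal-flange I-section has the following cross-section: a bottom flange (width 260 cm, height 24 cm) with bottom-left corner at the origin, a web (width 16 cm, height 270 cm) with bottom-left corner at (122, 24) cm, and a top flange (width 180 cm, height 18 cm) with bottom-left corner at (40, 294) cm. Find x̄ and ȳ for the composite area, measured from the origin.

bottom flange: A = 260 × 24 = 6240.00, centroid at (130.00, 12.00).
web: A = 16 × 270 = 4320.00, centroid at (130.00, 159.00).
top flange: A = 180 × 18 = 3240.00, centroid at (130.00, 303.00).
ΣA = 13800.00 cm²
ΣAx̄ = (6240.00)(130.00) + (4320.00)(130.00) + (3240.00)(130.00) = 1794000.00 cm³
ΣAȳ = (6240.00)(12.00) + (4320.00)(159.00) + (3240.00)(303.00) = 1743480.00 cm³
x̄ = 1794000.00 / 13800.00 = 130.00 cm
ȳ = 1743480.00 / 13800.00 = 126.34 cm

x̄ = 130.00 cm, ȳ = 126.34 cm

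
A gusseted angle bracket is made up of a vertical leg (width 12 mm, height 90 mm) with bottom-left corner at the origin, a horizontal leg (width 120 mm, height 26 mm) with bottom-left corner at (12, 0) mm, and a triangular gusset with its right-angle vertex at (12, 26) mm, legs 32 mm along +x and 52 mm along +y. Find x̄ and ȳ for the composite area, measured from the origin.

x̄ = 49.68 mm, ȳ = 24.88 mm

Part | A | x̄ᵢ | ȳᵢ | A·x̄ᵢ | A·ȳᵢ
vertical leg | 1080.00 | 6.00 | 45.00 | 6480.00 | 48600.00
horizontal leg | 3120.00 | 72.00 | 13.00 | 224640.00 | 40560.00
gusset | 832.00 | 22.67 | 43.33 | 18858.67 | 36053.33
Σ | 5032.00 |  |  | 249978.67 | 125213.33
x̄ = 249978.67 / 5032.00 = 49.68 mm
ȳ = 125213.33 / 5032.00 = 24.88 mm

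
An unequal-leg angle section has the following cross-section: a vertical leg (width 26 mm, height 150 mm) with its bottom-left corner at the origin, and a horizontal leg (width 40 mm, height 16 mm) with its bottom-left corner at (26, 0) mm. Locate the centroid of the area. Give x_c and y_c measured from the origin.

x_c = 17.65 mm, y_c = 65.56 mm

vertical leg: A = 26 × 150 = 3900.00, centroid at (13.00, 75.00).
horizontal leg: A = 40 × 16 = 640.00, centroid at (46.00, 8.00).
ΣA = 4540.00 mm²
ΣAx_c = (3900.00)(13.00) + (640.00)(46.00) = 80140.00 mm³
ΣAy_c = (3900.00)(75.00) + (640.00)(8.00) = 297620.00 mm³
x_c = 80140.00 / 4540.00 = 17.65 mm
y_c = 297620.00 / 4540.00 = 65.56 mm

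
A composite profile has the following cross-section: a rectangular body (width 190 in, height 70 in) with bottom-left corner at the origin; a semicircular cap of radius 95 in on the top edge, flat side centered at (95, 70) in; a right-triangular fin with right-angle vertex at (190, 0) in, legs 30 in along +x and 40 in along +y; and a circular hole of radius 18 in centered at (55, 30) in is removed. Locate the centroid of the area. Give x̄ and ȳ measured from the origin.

rectangular body: A = 190 × 70 = 13300.00, centroid at (95.00, 35.00).
semicircular top: A = ½π·95² = 14176.44, centroid at (95.00, 110.32).
triangular fin: A = ½·30·40 = 600.00, centroid at (200.00, 13.33).
hole: A = −π·18² = -1017.88, centroid at (55.00, 30.00).
ΣA = 27058.56 in², ΣAx̄ = 2674278.32 in³, ΣAȳ = 2006897.63 in³.
x̄ = 2674278.32/27058.56 = 98.83 in; ȳ = 2006897.63/27058.56 = 74.17 in.

x̄ = 98.83 in, ȳ = 74.17 in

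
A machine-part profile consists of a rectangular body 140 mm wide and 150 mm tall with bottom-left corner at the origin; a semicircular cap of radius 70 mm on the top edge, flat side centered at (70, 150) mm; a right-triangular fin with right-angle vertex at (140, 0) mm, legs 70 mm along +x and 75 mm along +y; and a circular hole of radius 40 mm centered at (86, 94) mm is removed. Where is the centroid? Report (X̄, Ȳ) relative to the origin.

X̄ = 76.26 mm, Ȳ = 97.03 mm

rectangular body: A = 140 × 150 = 21000.00, centroid at (70.00, 75.00).
semicircular top: A = ½π·70² = 7696.90, centroid at (70.00, 179.71).
triangular fin: A = ½·70·75 = 2625.00, centroid at (163.33, 25.00).
hole: A = −π·40² = -5026.55, centroid at (86.00, 94.00).
ΣA = 26295.35 mm², ΣAX̄ = 2005249.99 mm³, ΣAȲ = 2551331.43 mm³.
X̄ = 2005249.99/26295.35 = 76.26 mm; Ȳ = 2551331.43/26295.35 = 97.03 mm.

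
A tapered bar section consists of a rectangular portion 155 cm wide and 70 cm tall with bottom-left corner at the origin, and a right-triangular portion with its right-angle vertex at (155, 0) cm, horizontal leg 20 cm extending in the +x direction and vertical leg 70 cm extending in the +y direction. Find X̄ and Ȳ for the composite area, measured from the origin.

rectangular portion: A = 155 × 70 = 10850.00, centroid at (77.50, 35.00).
triangular portion: A = ½·20·70 = 700.00, centroid at (161.67, 23.33).
ΣA = 11550.00 cm²
ΣAX̄ = (10850.00)(77.50) + (700.00)(161.67) = 954041.67 cm³
ΣAȲ = (10850.00)(35.00) + (700.00)(23.33) = 396083.33 cm³
X̄ = 954041.67 / 11550.00 = 82.60 cm
Ȳ = 396083.33 / 11550.00 = 34.29 cm

X̄ = 82.60 cm, Ȳ = 34.29 cm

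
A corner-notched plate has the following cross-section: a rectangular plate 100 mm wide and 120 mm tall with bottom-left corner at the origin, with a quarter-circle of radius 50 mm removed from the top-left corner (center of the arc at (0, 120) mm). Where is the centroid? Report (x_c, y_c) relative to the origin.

plate: A = 100 × 120 = 12000.00, centroid at (50.00, 60.00).
removed quarter-circle: A = −¼π·50² = -1963.50, centroid at (21.22, 98.78).
ΣA = 10036.50 mm², ΣAx_c = 558333.33 mm³, ΣAy_c = 526047.22 mm³.
x_c = 558333.33/10036.50 = 55.63 mm; y_c = 526047.22/10036.50 = 52.41 mm.

x_c = 55.63 mm, y_c = 52.41 mm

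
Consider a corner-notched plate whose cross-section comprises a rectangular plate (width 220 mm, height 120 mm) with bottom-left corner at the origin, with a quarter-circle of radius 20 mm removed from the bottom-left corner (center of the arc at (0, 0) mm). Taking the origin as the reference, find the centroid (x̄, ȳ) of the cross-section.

x̄ = 111.22 mm, ȳ = 60.62 mm

plate: A = 220 × 120 = 26400.00, centroid at (110.00, 60.00).
removed quarter-circle: A = −¼π·20² = -314.16, centroid at (8.49, 8.49).
ΣA = 26085.84 mm²
ΣAx̄ = (26400.00)(110.00) + (-314.16)(8.49) = 2901333.33 mm³
ΣAȳ = (26400.00)(60.00) + (-314.16)(8.49) = 1581333.33 mm³
x̄ = 2901333.33 / 26085.84 = 111.22 mm
ȳ = 1581333.33 / 26085.84 = 60.62 mm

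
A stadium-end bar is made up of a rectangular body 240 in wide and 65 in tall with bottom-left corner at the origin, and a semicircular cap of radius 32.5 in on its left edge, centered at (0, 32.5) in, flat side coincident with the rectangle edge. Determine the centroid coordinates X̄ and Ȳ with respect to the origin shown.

X̄ = 107.14 in, Ȳ = 32.50 in

rectangular body: A = 240 × 65 = 15600.00, centroid at (120.00, 32.50).
semicircular end: A = ½π·32.5² = 1659.15, centroid at (-13.79, 32.50).
ΣA = 17259.15 in²
ΣAX̄ = (15600.00)(120.00) + (1659.15)(-13.79) = 1849114.58 in³
ΣAȲ = (15600.00)(32.50) + (1659.15)(32.50) = 560922.49 in³
X̄ = 1849114.58 / 17259.15 = 107.14 in
Ȳ = 560922.49 / 17259.15 = 32.50 in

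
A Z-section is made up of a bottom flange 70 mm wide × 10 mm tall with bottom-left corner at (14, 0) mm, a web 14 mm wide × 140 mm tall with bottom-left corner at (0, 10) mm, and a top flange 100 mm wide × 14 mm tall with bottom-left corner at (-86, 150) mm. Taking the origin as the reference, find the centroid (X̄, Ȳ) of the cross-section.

X̄ = -0.59 mm, Ȳ = 93.62 mm

Part | A | x̄ᵢ | ȳᵢ | A·x̄ᵢ | A·ȳᵢ
bottom flange | 700.00 | 49.00 | 5.00 | 34300.00 | 3500.00
web | 1960.00 | 7.00 | 80.00 | 13720.00 | 156800.00
top flange | 1400.00 | -36.00 | 157.00 | -50400.00 | 219800.00
Σ | 4060.00 |  |  | -2380.00 | 380100.00
X̄ = -2380.00 / 4060.00 = -0.59 mm
Ȳ = 380100.00 / 4060.00 = 93.62 mm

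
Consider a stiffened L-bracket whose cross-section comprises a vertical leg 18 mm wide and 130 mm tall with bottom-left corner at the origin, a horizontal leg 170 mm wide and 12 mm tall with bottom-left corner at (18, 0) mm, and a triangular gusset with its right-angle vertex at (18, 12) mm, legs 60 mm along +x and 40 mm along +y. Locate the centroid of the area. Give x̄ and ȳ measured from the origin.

vertical leg: A = 18 × 130 = 2340.00, centroid at (9.00, 65.00).
horizontal leg: A = 170 × 12 = 2040.00, centroid at (103.00, 6.00).
gusset: A = ½·60·40 = 1200.00, centroid at (38.00, 25.33).
ΣA = 5580.00 mm²
ΣAx̄ = (2340.00)(9.00) + (2040.00)(103.00) + (1200.00)(38.00) = 276780.00 mm³
ΣAȳ = (2340.00)(65.00) + (2040.00)(6.00) + (1200.00)(25.33) = 194740.00 mm³
x̄ = 276780.00 / 5580.00 = 49.60 mm
ȳ = 194740.00 / 5580.00 = 34.90 mm

x̄ = 49.60 mm, ȳ = 34.90 mm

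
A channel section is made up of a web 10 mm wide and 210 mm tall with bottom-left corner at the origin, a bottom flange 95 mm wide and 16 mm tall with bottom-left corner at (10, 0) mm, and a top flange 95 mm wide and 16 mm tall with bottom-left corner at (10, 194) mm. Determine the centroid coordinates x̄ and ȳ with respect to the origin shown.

x̄ = 36.05 mm, ȳ = 105.00 mm

web: A = 10 × 210 = 2100.00, centroid at (5.00, 105.00).
bottom flange: A = 95 × 16 = 1520.00, centroid at (57.50, 8.00).
top flange: A = 95 × 16 = 1520.00, centroid at (57.50, 202.00).
ΣA = 5140.00 mm², ΣAx̄ = 185300.00 mm³, ΣAȳ = 539700.00 mm³.
x̄ = 185300.00/5140.00 = 36.05 mm; ȳ = 539700.00/5140.00 = 105.00 mm.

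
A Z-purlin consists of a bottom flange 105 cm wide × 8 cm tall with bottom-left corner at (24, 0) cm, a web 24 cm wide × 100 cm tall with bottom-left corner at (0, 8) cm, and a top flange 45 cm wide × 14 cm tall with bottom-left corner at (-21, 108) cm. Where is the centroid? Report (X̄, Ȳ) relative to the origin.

X̄ = 24.29 cm, Ȳ = 55.56 cm

bottom flange: A = 105 × 8 = 840.00, centroid at (76.50, 4.00).
web: A = 24 × 100 = 2400.00, centroid at (12.00, 58.00).
top flange: A = 45 × 14 = 630.00, centroid at (1.50, 115.00).
ΣA = 3870.00 cm², ΣAX̄ = 94005.00 cm³, ΣAȲ = 215010.00 cm³.
X̄ = 94005.00/3870.00 = 24.29 cm; Ȳ = 215010.00/3870.00 = 55.56 cm.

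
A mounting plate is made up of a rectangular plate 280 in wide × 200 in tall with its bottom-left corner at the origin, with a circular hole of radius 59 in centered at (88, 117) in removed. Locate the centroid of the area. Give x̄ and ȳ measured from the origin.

x̄ = 152.62 in, ȳ = 95.87 in

plate: A = 280 × 200 = 56000.00, centroid at (140.00, 100.00).
hole: A = −π·59² = -10935.88, centroid at (88.00, 117.00).
ΣA = 45064.12 in²
ΣAx̄ = (56000.00)(140.00) + (-10935.88)(88.00) = 6877642.21 in³
ΣAȳ = (56000.00)(100.00) + (-10935.88)(117.00) = 4320501.57 in³
x̄ = 6877642.21 / 45064.12 = 152.62 in
ȳ = 4320501.57 / 45064.12 = 95.87 in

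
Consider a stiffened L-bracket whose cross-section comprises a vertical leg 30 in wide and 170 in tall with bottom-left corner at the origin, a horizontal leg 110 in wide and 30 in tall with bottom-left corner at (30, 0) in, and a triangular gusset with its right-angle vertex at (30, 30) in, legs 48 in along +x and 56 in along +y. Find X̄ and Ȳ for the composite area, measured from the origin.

vertical leg: A = 30 × 170 = 5100.00, centroid at (15.00, 85.00).
horizontal leg: A = 110 × 30 = 3300.00, centroid at (85.00, 15.00).
gusset: A = ½·48·56 = 1344.00, centroid at (46.00, 48.67).
ΣA = 9744.00 in²
ΣAX̄ = (5100.00)(15.00) + (3300.00)(85.00) + (1344.00)(46.00) = 418824.00 in³
ΣAȲ = (5100.00)(85.00) + (3300.00)(15.00) + (1344.00)(48.67) = 548408.00 in³
X̄ = 418824.00 / 9744.00 = 42.98 in
Ȳ = 548408.00 / 9744.00 = 56.28 in

X̄ = 42.98 in, Ȳ = 56.28 in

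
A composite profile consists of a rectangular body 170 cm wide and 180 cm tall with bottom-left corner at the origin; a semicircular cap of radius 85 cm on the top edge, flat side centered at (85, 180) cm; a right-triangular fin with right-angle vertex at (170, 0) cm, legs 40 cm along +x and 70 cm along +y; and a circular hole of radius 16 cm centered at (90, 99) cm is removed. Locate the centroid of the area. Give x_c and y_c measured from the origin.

rectangular body: A = 170 × 180 = 30600.00, centroid at (85.00, 90.00).
semicircular top: A = ½π·85² = 11349.00, centroid at (85.00, 216.08).
triangular fin: A = ½·40·70 = 1400.00, centroid at (183.33, 23.33).
hole: A = −π·16² = -804.25, centroid at (90.00, 99.00).
ΣA = 42544.76 cm², ΣAx_c = 3749949.67 cm³, ΣAy_c = 5159283.43 cm³.
x_c = 3749949.67/42544.76 = 88.14 cm; y_c = 5159283.43/42544.76 = 121.27 cm.

x_c = 88.14 cm, y_c = 121.27 cm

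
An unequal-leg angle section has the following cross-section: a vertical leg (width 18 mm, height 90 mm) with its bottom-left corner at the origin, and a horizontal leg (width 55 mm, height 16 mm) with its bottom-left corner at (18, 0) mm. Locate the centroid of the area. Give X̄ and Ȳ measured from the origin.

vertical leg: A = 18 × 90 = 1620.00, centroid at (9.00, 45.00).
horizontal leg: A = 55 × 16 = 880.00, centroid at (45.50, 8.00).
ΣA = 2500.00 mm²
ΣAX̄ = (1620.00)(9.00) + (880.00)(45.50) = 54620.00 mm³
ΣAȲ = (1620.00)(45.00) + (880.00)(8.00) = 79940.00 mm³
X̄ = 54620.00 / 2500.00 = 21.85 mm
Ȳ = 79940.00 / 2500.00 = 31.98 mm

X̄ = 21.85 mm, Ȳ = 31.98 mm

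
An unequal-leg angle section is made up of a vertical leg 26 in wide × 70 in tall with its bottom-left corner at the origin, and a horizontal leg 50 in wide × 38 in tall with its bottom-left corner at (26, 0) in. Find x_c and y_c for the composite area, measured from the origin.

x_c = 32.41 in, y_c = 26.83 in

Part | A | x̄ᵢ | ȳᵢ | A·x̄ᵢ | A·ȳᵢ
vertical leg | 1820.00 | 13.00 | 35.00 | 23660.00 | 63700.00
horizontal leg | 1900.00 | 51.00 | 19.00 | 96900.00 | 36100.00
Σ | 3720.00 |  |  | 120560.00 | 99800.00
x_c = 120560.00 / 3720.00 = 32.41 in
y_c = 99800.00 / 3720.00 = 26.83 in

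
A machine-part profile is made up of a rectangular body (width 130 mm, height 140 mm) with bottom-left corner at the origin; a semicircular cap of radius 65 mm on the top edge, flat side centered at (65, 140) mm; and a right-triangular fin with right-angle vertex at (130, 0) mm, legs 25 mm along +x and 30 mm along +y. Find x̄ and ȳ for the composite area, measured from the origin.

x̄ = 66.09 mm, ȳ = 94.80 mm

rectangular body: A = 130 × 140 = 18200.00, centroid at (65.00, 70.00).
semicircular top: A = ½π·65² = 6636.61, centroid at (65.00, 167.59).
triangular fin: A = ½·25·30 = 375.00, centroid at (138.33, 10.00).
ΣA = 25211.61 mm², ΣAx̄ = 1666254.94 mm³, ΣAȳ = 2389959.36 mm³.
x̄ = 1666254.94/25211.61 = 66.09 mm; ȳ = 2389959.36/25211.61 = 94.80 mm.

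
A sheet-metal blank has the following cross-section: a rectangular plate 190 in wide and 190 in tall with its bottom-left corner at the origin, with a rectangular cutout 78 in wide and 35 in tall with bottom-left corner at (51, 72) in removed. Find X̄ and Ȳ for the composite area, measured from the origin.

Part | A | x̄ᵢ | ȳᵢ | A·x̄ᵢ | A·ȳᵢ
plate | 36100.00 | 95.00 | 95.00 | 3429500.00 | 3429500.00
hole | -2730.00 | 90.00 | 89.50 | -245700.00 | -244335.00
Σ | 33370.00 |  |  | 3183800.00 | 3185165.00
X̄ = 3183800.00 / 33370.00 = 95.41 in
Ȳ = 3185165.00 / 33370.00 = 95.45 in

X̄ = 95.41 in, Ȳ = 95.45 in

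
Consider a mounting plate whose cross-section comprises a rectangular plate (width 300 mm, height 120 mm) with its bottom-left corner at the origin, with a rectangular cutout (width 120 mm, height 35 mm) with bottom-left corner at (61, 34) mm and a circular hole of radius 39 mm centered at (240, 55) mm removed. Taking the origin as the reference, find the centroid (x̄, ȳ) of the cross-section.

x̄ = 138.59 mm, ȳ = 62.21 mm

Part | A | x̄ᵢ | ȳᵢ | A·x̄ᵢ | A·ȳᵢ
plate | 36000.00 | 150.00 | 60.00 | 5400000.00 | 2160000.00
hole 1 | -4200.00 | 121.00 | 51.50 | -508200.00 | -216300.00
hole 2 | -4778.36 | 240.00 | 55.00 | -1146806.98 | -262809.93
Σ | 27021.64 |  |  | 3744993.02 | 1680890.07
x̄ = 3744993.02 / 27021.64 = 138.59 mm
ȳ = 1680890.07 / 27021.64 = 62.21 mm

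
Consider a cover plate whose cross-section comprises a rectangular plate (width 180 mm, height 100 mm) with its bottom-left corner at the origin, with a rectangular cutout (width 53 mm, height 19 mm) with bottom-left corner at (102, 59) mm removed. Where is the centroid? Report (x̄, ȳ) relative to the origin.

x̄ = 87.72 mm, ȳ = 48.90 mm

plate: A = 180 × 100 = 18000.00, centroid at (90.00, 50.00).
hole: A = −(53 × 19) = -1007.00, centroid at (128.50, 68.50).
ΣA = 16993.00 mm²
ΣAx̄ = (18000.00)(90.00) + (-1007.00)(128.50) = 1490600.50 mm³
ΣAȳ = (18000.00)(50.00) + (-1007.00)(68.50) = 831020.50 mm³
x̄ = 1490600.50 / 16993.00 = 87.72 mm
ȳ = 831020.50 / 16993.00 = 48.90 mm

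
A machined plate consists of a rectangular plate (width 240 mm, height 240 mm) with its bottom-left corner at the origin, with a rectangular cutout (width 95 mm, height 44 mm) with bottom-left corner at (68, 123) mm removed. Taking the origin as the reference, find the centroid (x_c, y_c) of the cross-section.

x_c = 120.35 mm, y_c = 118.04 mm

Part | A | x̄ᵢ | ȳᵢ | A·x̄ᵢ | A·ȳᵢ
plate | 57600.00 | 120.00 | 120.00 | 6912000.00 | 6912000.00
hole | -4180.00 | 115.50 | 145.00 | -482790.00 | -606100.00
Σ | 53420.00 |  |  | 6429210.00 | 6305900.00
x_c = 6429210.00 / 53420.00 = 120.35 mm
y_c = 6305900.00 / 53420.00 = 118.04 mm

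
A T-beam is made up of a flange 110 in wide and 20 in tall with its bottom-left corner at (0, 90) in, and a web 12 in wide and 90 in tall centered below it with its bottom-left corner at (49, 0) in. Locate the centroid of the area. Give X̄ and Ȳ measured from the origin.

web: A = 12 × 90 = 1080.00, centroid at (55.00, 45.00).
flange: A = 110 × 20 = 2200.00, centroid at (55.00, 100.00).
ΣA = 3280.00 in²
ΣAX̄ = (1080.00)(55.00) + (2200.00)(55.00) = 180400.00 in³
ΣAȲ = (1080.00)(45.00) + (2200.00)(100.00) = 268600.00 in³
X̄ = 180400.00 / 3280.00 = 55.00 in
Ȳ = 268600.00 / 3280.00 = 81.89 in

X̄ = 55.00 in, Ȳ = 81.89 in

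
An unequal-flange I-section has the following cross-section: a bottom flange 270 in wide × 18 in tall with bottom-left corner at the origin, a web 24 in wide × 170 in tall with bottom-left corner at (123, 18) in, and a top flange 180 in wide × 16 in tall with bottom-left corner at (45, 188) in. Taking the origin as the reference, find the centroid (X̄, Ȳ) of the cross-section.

Part | A | x̄ᵢ | ȳᵢ | A·x̄ᵢ | A·ȳᵢ
bottom flange | 4860.00 | 135.00 | 9.00 | 656100.00 | 43740.00
web | 4080.00 | 135.00 | 103.00 | 550800.00 | 420240.00
top flange | 2880.00 | 135.00 | 196.00 | 388800.00 | 564480.00
Σ | 11820.00 |  |  | 1595700.00 | 1028460.00
X̄ = 1595700.00 / 11820.00 = 135.00 in
Ȳ = 1028460.00 / 11820.00 = 87.01 in

X̄ = 135.00 in, Ȳ = 87.01 in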